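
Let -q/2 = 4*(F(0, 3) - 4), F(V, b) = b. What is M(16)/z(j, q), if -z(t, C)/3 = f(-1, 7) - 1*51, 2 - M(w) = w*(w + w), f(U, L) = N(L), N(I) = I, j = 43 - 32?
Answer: -85/22 ≈ -3.8636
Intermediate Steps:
j = 11
f(U, L) = L
M(w) = 2 - 2*w² (M(w) = 2 - w*(w + w) = 2 - w*2*w = 2 - 2*w²)
q = 8 (q = -8*(3 - 4) = -8*(-1) = -2*(-4) = 8)
z(t, C) = 132 (z(t, C) = -3*(7 - 1*51) = -3*(7 - 51) = -3*(-44) = 132)
M(16)/z(j, q) = (2 - 2*16²)/132 = (2 - 2*256)*(1/132) = (2 - 512)*(1/132) = -510*1/132 = -85/22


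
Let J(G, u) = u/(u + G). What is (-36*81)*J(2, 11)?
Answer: -32076/13 ≈ -2467.4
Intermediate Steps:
J(G, u) = u/(G + u)
(-36*81)*J(2, 11) = (-36*81)*(11/(2 + 11)) = -32076/13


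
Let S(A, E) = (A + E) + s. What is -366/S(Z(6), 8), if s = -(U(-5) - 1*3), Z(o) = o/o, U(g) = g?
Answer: -366/17 ≈ -21.529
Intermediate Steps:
Z(o) = 1
s = 8 (s = -(-5 - 1*3) = -(-5 - 3) = -1*(-8) = 8)
S(A, E) = 8 + A + E (S(A, E) = (A + E) + 8 = 8 + A + E)
-366/S(Z(6), 8) = -366/(8 + 1 + 8) = -366/17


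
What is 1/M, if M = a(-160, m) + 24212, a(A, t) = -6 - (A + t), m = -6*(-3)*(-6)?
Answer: 1/24474 ≈ 4.0860e-5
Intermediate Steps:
m = -108 (m = 18*(-6) = -108)
a(A, t) = -6 - A - t (a(A, t) = -6 + (-A - t) = -6 - A - t)
M = 24474 (M = (-6 - 1*(-160) - 1*(-108)) + 24212 = (-6 + 160 + 108) + 24212 = 262 + 24212 = 24474)
1/M = 1/24474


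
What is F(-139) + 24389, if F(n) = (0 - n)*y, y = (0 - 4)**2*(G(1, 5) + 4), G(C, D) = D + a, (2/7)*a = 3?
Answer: 67757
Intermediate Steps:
a = 21/2 (a = (7/2)*3 = 21/2 ≈ 10.500)
G(C, D) = 21/2 + D (G(C, D) = D + 21/2 = 21/2 + D)
y = 312 (y = (0 - 4)**2*((21/2 + 5) + 4) = (-4)**2*(31/2 + 4) = 16*(39/2) = 312)
F(n) = -312*n (F(n) = (0 - n)*312 = -n*312 = -312*n)
F(-139) + 24389 = -312*(-139) + 24389 = 43368 + 24389 = 67757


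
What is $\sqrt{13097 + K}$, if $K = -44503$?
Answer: $i \sqrt{31406} \approx 177.22 i$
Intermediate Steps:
$\sqrt{13097 + K} = \sqrt{13097 - 44503} = \sqrt{-31406} = i \sqrt{31406}$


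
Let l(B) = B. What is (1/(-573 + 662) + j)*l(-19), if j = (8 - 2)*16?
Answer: -162355/89 ≈ -1824.2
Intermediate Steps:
j = 96 (j = 6*16 = 96)
(1/(-573 + 662) + j)*l(-19) = (1/(-573 + 662) + 96)*(-19) = (1/89 + 96)*(-19) = (8545/89)*(-19) = -162355/89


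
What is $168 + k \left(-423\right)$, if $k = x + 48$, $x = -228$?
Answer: $76308$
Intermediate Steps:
$k = -180$ ($k = -228 + 48 = -180$)
$168 + k \left(-423\right) = 168 - -76140 = 168 + 76140 = 76308$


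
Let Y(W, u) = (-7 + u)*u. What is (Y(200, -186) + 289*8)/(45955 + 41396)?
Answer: 38210/87351 ≈ 0.43743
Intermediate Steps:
Y(W, u) = u*(-7 + u)
(Y(200, -186) + 289*8)/(45955 + 41396) = (-186*(-7 - 186) + 289*8)/(45955 + 41396) = (-186*(-193) + 2312)/87351 = (35898 + 2312)*(1/87351) = 38210*(1/87351) = 38210/87351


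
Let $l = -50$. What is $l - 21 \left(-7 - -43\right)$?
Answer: $-806$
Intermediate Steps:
$l - 21 \left(-7 - -43\right) = -50 - 21 \left(-7 - -43\right) = -50 - 21 \left(-7 + 43\right) = -50 - 756 = -806$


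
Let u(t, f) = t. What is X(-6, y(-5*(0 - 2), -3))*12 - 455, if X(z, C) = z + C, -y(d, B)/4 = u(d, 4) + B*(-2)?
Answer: -1295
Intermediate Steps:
y(d, B) = -4*d + 8*B (y(d, B) = -4*(d + B*(-2)) = -4*(d - 2*B) = -4*d + 8*B)
X(z, C) = C + z
X(-6, y(-5*(0 - 2), -3))*12 - 455 = ((-(-20)*(0 - 2) + 8*(-3)) - 6)*12 - 455 = ((-(-20)*(-2) - 24) - 6)*12 - 455 = ((-4*10 - 24) - 6)*12 - 455 = ((-40 - 24) - 6)*12 - 455 = (-64 - 6)*12 - 455 = -70*12 - 455 = -840 - 455 = -1295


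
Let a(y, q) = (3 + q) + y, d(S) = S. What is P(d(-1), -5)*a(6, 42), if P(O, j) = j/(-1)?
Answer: 255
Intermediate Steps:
P(O, j) = -j (P(O, j) = j*(-1) = -j)
a(y, q) = 3 + q + y
P(d(-1), -5)*a(6, 42) = (-1*(-5))*(3 + 42 + 6) = 5*51 = 255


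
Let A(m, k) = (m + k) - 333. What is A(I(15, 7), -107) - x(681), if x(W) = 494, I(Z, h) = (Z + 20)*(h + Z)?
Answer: -164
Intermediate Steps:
I(Z, h) = (20 + Z)*(Z + h)
A(m, k) = -333 + k + m (A(m, k) = (k + m) - 333 = -333 + k + m)
A(I(15, 7), -107) - x(681) = (-333 - 107 + (15² + 20*15 + 20*7 + 15*7)) - 1*494 = (-333 - 107 + (225 + 300 + 140 + 105)) - 494 = (-333 - 107 + 770) - 494 = 330 - 494 = -164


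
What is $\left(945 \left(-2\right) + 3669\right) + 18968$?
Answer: $20747$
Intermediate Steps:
$\left(945 \left(-2\right) + 3669\right) + 18968 = \left(-1890 + 3669\right) + 18968 = 1779 + 18968 = 20747$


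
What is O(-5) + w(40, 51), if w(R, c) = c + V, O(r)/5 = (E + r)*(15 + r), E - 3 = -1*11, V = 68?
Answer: -531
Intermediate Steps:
E = -8 (E = 3 - 1*11 = 3 - 11 = -8)
O(r) = 5*(-8 + r)*(15 + r) (O(r) = 5*((-8 + r)*(15 + r)) = 5*(-8 + r)*(15 + r))
w(R, c) = 68 + c (w(R, c) = c + 68 = 68 + c)
O(-5) + w(40, 51) = (-600 + 5*(-5)² + 35*(-5)) + (68 + 51) = (-600 + 5*25 - 175) + 119 = (-600 + 125 - 175) + 119 = -650 + 119 = -531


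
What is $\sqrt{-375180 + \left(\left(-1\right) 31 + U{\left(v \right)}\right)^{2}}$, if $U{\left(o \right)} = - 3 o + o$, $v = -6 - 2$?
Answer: $i \sqrt{374955} \approx 612.34 i$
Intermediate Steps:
$v = -8$
$U{\left(o \right)} = - 2 o$
$\sqrt{-375180 + \left(\left(-1\right) 31 + U{\left(v \right)}\right)^{2}} = \sqrt{-375180 + \left(\left(-1\right) 31 - -16\right)^{2}} = \sqrt{-375180 + \left(-31 + 16\right)^{2}} = \sqrt{-375180 + \left(-15\right)^{2}} = \sqrt{-375180 + 225} = \sqrt{-374955} = i \sqrt{374955}$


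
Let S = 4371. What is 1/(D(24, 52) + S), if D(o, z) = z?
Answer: 1/4423 ≈ 0.00022609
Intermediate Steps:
1/(D(24, 52) + S) = 1/(52 + 4371) = 1/4423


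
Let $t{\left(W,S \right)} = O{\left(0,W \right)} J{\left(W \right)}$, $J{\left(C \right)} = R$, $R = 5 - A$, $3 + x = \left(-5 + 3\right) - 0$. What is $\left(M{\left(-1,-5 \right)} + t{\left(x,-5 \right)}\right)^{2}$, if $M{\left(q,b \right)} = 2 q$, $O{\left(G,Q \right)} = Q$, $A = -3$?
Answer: $1764$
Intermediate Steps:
$x = -5$ ($x = -3 + \left(\left(-5 + 3\right) - 0\right) = -3 + \left(-2 + 0\right) = -3 - 2 = -5$)
$R = 8$ ($R = 5 - -3 = 5 + 3 = 8$)
$J{\left(C \right)} = 8$
$t{\left(W,S \right)} = 8 W$ ($t{\left(W,S \right)} = W 8 = 8 W$)
$\left(M{\left(-1,-5 \right)} + t{\left(x,-5 \right)}\right)^{2} = \left(2 \left(-1\right) + 8 \left(-5\right)\right)^{2} = \left(-2 - 40\right)^{2} = \left(-42\right)^{2} = 1764$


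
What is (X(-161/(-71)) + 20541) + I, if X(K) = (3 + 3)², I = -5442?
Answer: 15135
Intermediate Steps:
X(K) = 36 (X(K) = 6² = 36)
(X(-161/(-71)) + 20541) + I = (36 + 20541) - 5442 = 20577 - 5442 = 15135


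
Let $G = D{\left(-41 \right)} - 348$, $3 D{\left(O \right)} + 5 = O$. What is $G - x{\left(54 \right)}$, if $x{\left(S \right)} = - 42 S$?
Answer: $\frac{5714}{3} \approx 1904.7$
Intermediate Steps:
$D{\left(O \right)} = - \frac{5}{3} + \frac{O}{3}$
$G = - \frac{1090}{3}$ ($G = \left(- \frac{5}{3} + \frac{1}{3} \left(-41\right)\right) - 348 = \left(- \frac{5}{3} - \frac{41}{3}\right) - 348 = - \frac{46}{3} - 348 = - \frac{1090}{3} \approx -363.33$)
$G - x{\left(54 \right)} = - \frac{1090}{3} - \left(-42\right) 54 = - \frac{1090}{3} - -2268 = - \frac{1090}{3} + 2268 = \frac{5714}{3}$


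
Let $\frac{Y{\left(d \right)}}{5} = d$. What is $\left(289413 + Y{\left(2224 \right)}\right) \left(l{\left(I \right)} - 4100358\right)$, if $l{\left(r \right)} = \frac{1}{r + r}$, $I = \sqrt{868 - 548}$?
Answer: $-1232292890814 + \frac{300533 \sqrt{5}}{80} \approx -1.2323 \cdot 10^{12}$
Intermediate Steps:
$I = 8 \sqrt{5}$ ($I = \sqrt{320} = 8 \sqrt{5} \approx 17.889$)
$Y{\left(d \right)} = 5 d$
$l{\left(r \right)} = \frac{1}{2 r}$
$\left(289413 + Y{\left(2224 \right)}\right) \left(l{\left(I \right)} - 4100358\right) = \left(289413 + 5 \cdot 2224\right) \left(\frac{1}{2 \cdot 8 \sqrt{5}} - 4100358\right) = \left(289413 + 11120\right) \left(\frac{\frac{1}{40} \sqrt{5}}{2} - 4100358\right) = 300533 \left(\frac{\sqrt{5}}{80} - 4100358\right) = 300533 \left(-4100358 + \frac{\sqrt{5}}{80}\right) = -1232292890814 + \frac{300533 \sqrt{5}}{80}$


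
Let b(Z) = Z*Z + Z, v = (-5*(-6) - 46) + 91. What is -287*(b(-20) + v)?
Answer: -130585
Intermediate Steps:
v = 75 (v = (30 - 46) + 91 = -16 + 91 = 75)
b(Z) = Z + Z**2 (b(Z) = Z**2 + Z = Z + Z**2)
-287*(b(-20) + v) = -287*(-20*(1 - 20) + 75) = -287*(-20*(-19) + 75) = -287*(380 + 75) = -287*455 = -130585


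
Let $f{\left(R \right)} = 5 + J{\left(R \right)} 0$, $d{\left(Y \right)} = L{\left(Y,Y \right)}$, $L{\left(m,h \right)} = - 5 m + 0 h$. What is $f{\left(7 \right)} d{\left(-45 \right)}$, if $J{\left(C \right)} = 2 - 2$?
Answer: $1125$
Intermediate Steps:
$J{\left(C \right)} = 0$ ($J{\left(C \right)} = 2 - 2 = 0$)
$L{\left(m,h \right)} = - 5 m$ ($L{\left(m,h \right)} = - 5 m + 0 = - 5 m$)
$d{\left(Y \right)} = - 5 Y$
$f{\left(R \right)} = 5$ ($f{\left(R \right)} = 5 + 0 \cdot 0 = 5 + 0 = 5$)
$f{\left(7 \right)} d{\left(-45 \right)} = 5 \left(\left(-5\right) \left(-45\right)\right) = 5 \cdot 225 = 1125$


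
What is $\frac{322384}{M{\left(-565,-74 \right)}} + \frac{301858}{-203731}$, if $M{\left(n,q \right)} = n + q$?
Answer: $- \frac{65872501966}{130184109} \approx -506.0$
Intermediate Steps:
$\frac{322384}{M{\left(-565,-74 \right)}} + \frac{301858}{-203731} = \frac{322384}{-565 - 74} + \frac{301858}{-203731} = \frac{322384}{-639} + 301858 \left(- \frac{1}{203731}\right) = 322384 \left(- \frac{1}{639}\right) - \frac{301858}{203731} = - \frac{322384}{639} - \frac{301858}{203731} = - \frac{65872501966}{130184109}$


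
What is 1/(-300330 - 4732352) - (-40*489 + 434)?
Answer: 96255075931/5032682 ≈ 19126.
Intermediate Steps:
1/(-300330 - 4732352) - (-40*489 + 434) = 1/(-5032682) - (-19560 + 434) = -1/5032682 - 1*(-19126) = -1/5032682 + 19126 = 96255075931/5032682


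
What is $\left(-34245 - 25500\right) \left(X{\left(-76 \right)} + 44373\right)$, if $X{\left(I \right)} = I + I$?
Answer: $-2641983645$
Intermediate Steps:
$X{\left(I \right)} = 2 I$
$\left(-34245 - 25500\right) \left(X{\left(-76 \right)} + 44373\right) = \left(-34245 - 25500\right) \left(2 \left(-76\right) + 44373\right) = - 59745 \left(-152 + 44373\right) = \left(-59745\right) 44221 = -2641983645$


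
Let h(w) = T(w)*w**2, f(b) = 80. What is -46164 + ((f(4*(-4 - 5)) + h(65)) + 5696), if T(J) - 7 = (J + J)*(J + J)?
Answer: 71391687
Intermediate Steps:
T(J) = 7 + 4*J**2 (T(J) = 7 + (J + J)*(J + J) = 7 + (2*J)*(2*J) = 7 + 4*J**2)
h(w) = w**2*(7 + 4*w**2) (h(w) = (7 + 4*w**2)*w**2 = w**2*(7 + 4*w**2))
-46164 + ((f(4*(-4 - 5)) + h(65)) + 5696) = -46164 + ((80 + 65**2*(7 + 4*65**2)) + 5696) = -46164 + ((80 + 4225*(7 + 4*4225)) + 5696) = -46164 + ((80 + 4225*(7 + 16900)) + 5696) = -46164 + ((80 + 4225*16907) + 5696) = -46164 + ((80 + 71432075) + 5696) = -46164 + (71432155 + 5696) = -46164 + 71437851 = 71391687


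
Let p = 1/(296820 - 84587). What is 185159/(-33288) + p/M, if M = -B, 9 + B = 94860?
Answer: -1242448507947095/223368164292168 ≈ -5.5623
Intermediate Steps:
B = 94851 (B = -9 + 94860 = 94851)
M = -94851 (M = -1*94851 = -94851)
p = 1/212233 ≈ 4.7118e-6
185159/(-33288) + p/M = 185159/(-33288) + (1/212233)/(-94851) = 185159*(-1/33288) + (1/212233)*(-1/94851) = -185159/33288 - 1/20130512283 = -1242448507947095/223368164292168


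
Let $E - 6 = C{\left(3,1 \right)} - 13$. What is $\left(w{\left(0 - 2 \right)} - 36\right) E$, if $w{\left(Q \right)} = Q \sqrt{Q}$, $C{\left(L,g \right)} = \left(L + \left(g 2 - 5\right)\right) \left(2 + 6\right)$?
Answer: $252 + 14 i \sqrt{2} \approx 252.0 + 19.799 i$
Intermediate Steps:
$C{\left(L,g \right)} = -40 + 8 L + 16 g$ ($C{\left(L,g \right)} = \left(L + \left(2 g - 5\right)\right) 8 = \left(L + \left(-5 + 2 g\right)\right) 8 = \left(-5 + L + 2 g\right) 8 = -40 + 8 L + 16 g$)
$w{\left(Q \right)} = Q^{\frac{3}{2}}$
$E = -7$ ($E = 6 + \left(\left(-40 + 8 \cdot 3 + 16 \cdot 1\right) - 13\right) = 6 + \left(\left(-40 + 24 + 16\right) - 13\right) = 6 + \left(0 - 13\right) = 6 - 13 = -7$)
$\left(w{\left(0 - 2 \right)} - 36\right) E = \left(\left(0 - 2\right)^{\frac{3}{2}} - 36\right) \left(-7\right) = \left(\left(-2\right)^{\frac{3}{2}} - 36\right) \left(-7\right) = \left(- 2 i \sqrt{2} - 36\right) \left(-7\right) = \left(-36 - 2 i \sqrt{2}\right) \left(-7\right) = 252 + 14 i \sqrt{2}$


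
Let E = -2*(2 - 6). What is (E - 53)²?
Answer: 2025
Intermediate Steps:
E = 8 (E = -2*(-4) = 8)
(E - 53)² = (8 - 53)² = (-45)² = 2025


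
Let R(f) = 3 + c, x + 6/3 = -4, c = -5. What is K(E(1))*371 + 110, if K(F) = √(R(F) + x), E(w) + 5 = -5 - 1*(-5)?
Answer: 110 + 742*I*√2 ≈ 110.0 + 1049.3*I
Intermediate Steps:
x = -6 (x = -2 - 4 = -6)
R(f) = -2 (R(f) = 3 - 5 = -2)
E(w) = -5 (E(w) = -5 + (-5 - 1*(-5)) = -5 + (-5 + 5) = -5 + 0 = -5)
K(F) = 2*I*√2 (K(F) = √(-2 - 6) = √(-8) = 2*I*√2)
K(E(1))*371 + 110 = (2*I*√2)*371 + 110 = 742*I*√2 + 110 = 110 + 742*I*√2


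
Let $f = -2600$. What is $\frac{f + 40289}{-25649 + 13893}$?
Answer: $- \frac{37689}{11756} \approx -3.2059$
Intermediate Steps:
$\frac{f + 40289}{-25649 + 13893} = \frac{-2600 + 40289}{-25649 + 13893} = \frac{37689}{-11756} = 37689 \left(- \frac{1}{11756}\right) = - \frac{37689}{11756}$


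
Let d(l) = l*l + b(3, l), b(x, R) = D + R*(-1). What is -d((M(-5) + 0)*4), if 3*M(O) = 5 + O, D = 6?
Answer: -6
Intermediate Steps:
M(O) = 5/3 + O/3 (M(O) = (5 + O)/3 = 5/3 + O/3)
b(x, R) = 6 - R (b(x, R) = 6 + R*(-1) = 6 - R)
d(l) = 6 + l² - l (d(l) = l*l + (6 - l) = l² + (6 - l) = 6 + l² - l)
-d((M(-5) + 0)*4) = -(6 + (((5/3 + (⅓)*(-5)) + 0)*4)² - ((5/3 + (⅓)*(-5)) + 0)*4) = -(6 + (((5/3 - 5/3) + 0)*4)² - ((5/3 - 5/3) + 0)*4) = -(6 + ((0 + 0)*4)² - (0 + 0)*4) = -(6 + (0*4)² - 0*4) = -(6 + 0² - 1*0) = -(6 + 0 + 0) = -1*6 = -6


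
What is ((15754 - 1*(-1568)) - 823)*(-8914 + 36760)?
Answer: 459431154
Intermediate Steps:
((15754 - 1*(-1568)) - 823)*(-8914 + 36760) = ((15754 + 1568) - 823)*27846 = (17322 - 823)*27846 = 16499*27846 = 459431154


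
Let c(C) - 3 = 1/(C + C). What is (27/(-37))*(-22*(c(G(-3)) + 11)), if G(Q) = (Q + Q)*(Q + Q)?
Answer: 33297/148 ≈ 224.98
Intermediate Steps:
G(Q) = 4*Q² (G(Q) = (2*Q)*(2*Q) = 4*Q²)
c(C) = 3 + 1/(2*C) (c(C) = 3 + 1/(C + C) = 3 + 1/(2*C))
(27/(-37))*(-22*(c(G(-3)) + 11)) = (27/(-37))*(-22*((3 + 1/(2*((4*(-3)²)))) + 11)) = (27*(-1/37))*(-22*((3 + 1/(2*((4*9)))) + 11)) = -(-594)*((3 + (½)/36) + 11)/37 = -(-594)*((3 + (½)*(1/36)) + 11)/37 = -(-594)*((3 + 1/72) + 11)/37 = -(-594)*(217/72 + 11)/37 = -(-594)*1009/(37*72) = -27/37*(-11099/36) = 33297/148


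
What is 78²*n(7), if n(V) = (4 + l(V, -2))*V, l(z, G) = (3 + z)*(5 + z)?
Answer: 5280912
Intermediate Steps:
n(V) = V*(19 + V² + 8*V) (n(V) = (4 + (15 + V² + 8*V))*V = (19 + V² + 8*V)*V = V*(19 + V² + 8*V))
78²*n(7) = 78²*(7*(19 + 7² + 8*7)) = 6084*(7*(19 + 49 + 56)) = 6084*(7*124) = 6084*868 = 5280912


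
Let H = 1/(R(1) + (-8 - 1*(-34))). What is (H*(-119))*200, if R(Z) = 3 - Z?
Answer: -850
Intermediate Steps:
H = 1/28 (H = 1/((3 - 1*1) + (-8 - 1*(-34))) = 1/((3 - 1) + (-8 + 34)) = 1/(2 + 26) = 1/28 ≈ 0.035714)
(H*(-119))*200 = ((1/28)*(-119))*200 = -17/4*200 = -850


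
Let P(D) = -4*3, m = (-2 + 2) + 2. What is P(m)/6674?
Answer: -6/3337 ≈ -0.0017980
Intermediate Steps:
m = 2 (m = 0 + 2 = 2)
P(D) = -12
P(m)/6674 = -12/6674 = -12*1/6674 = -6/3337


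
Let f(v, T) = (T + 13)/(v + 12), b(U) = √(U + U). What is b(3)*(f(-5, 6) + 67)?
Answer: 488*√6/7 ≈ 170.76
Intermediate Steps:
b(U) = √2*√U (b(U) = √(2*U) = √2*√U)
f(v, T) = (13 + T)/(12 + v)
b(3)*(f(-5, 6) + 67) = (√2*√3)*((13 + 6)/(12 - 5) + 67) = √6*(19/7 + 67) = √6*(488/7) = 488*√6/7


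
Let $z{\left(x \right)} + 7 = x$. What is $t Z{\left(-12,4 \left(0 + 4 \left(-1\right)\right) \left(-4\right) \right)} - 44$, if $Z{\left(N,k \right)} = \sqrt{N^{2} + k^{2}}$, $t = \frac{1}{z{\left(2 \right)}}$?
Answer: $-44 - \frac{4 \sqrt{265}}{5} \approx -57.023$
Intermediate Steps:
$z{\left(x \right)} = -7 + x$
$t = - \frac{1}{5}$ ($t = \frac{1}{-7 + 2} = \frac{1}{-5} = - \frac{1}{5} \approx -0.2$)
$t Z{\left(-12,4 \left(0 + 4 \left(-1\right)\right) \left(-4\right) \right)} - 44 = - \frac{\sqrt{\left(-12\right)^{2} + \left(4 \left(0 + 4 \left(-1\right)\right) \left(-4\right)\right)^{2}}}{5} - 44 = - \frac{\sqrt{144 + \left(4 \left(0 - 4\right) \left(-4\right)\right)^{2}}}{5} - 44 = - \frac{\sqrt{144 + \left(4 \left(-4\right) \left(-4\right)\right)^{2}}}{5} - 44 = - \frac{\sqrt{144 + \left(\left(-16\right) \left(-4\right)\right)^{2}}}{5} - 44 = - \frac{\sqrt{144 + 64^{2}}}{5} - 44 = - \frac{\sqrt{144 + 4096}}{5} - 44 = - \frac{\sqrt{4240}}{5} - 44 = - \frac{4 \sqrt{265}}{5} - 44 = -44 - \frac{4 \sqrt{265}}{5}$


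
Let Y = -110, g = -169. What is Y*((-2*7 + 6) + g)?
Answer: 19470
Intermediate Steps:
Y*((-2*7 + 6) + g) = -110*((-2*7 + 6) - 169) = -110*((-14 + 6) - 169) = -110*(-8 - 169) = -110*(-177) = 19470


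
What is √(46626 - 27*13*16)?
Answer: √41010 ≈ 202.51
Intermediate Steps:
√(46626 - 27*13*16) = √(46626 - 351*16) = √(46626 - 5616) = √41010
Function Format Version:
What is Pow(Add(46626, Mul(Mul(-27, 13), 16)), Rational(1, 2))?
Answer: Pow(41010, Rational(1, 2)) ≈ 202.51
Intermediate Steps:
Pow(Add(46626, Mul(Mul(-27, 13), 16)), Rational(1, 2)) = Pow(Add(46626, Mul(-351, 16)), Rational(1, 2)) = Pow(Add(46626, -5616), Rational(1, 2)) = Pow(41010, Rational(1, 2))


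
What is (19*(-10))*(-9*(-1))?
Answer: -1710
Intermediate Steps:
(19*(-10))*(-9*(-1)) = -190*9 = -1710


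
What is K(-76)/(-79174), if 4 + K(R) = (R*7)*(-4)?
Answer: -1062/39587 ≈ -0.026827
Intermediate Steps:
K(R) = -4 - 28*R (K(R) = -4 + (R*7)*(-4) = -4 + (7*R)*(-4) = -4 - 28*R)
K(-76)/(-79174) = (-4 - 28*(-76))/(-79174) = (-4 + 2128)*(-1/79174) = 2124*(-1/79174) = -1062/39587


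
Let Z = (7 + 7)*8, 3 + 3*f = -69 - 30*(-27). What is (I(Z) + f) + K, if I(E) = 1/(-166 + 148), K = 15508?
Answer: 283571/18 ≈ 15754.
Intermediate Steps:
f = 246 (f = -1 + (-69 - 30*(-27))/3 = -1 + (-69 + 810)/3 = -1 + (1/3)*741 = -1 + 247 = 246)
Z = 112 (Z = 14*8 = 112)
I(E) = -1/18 (I(E) = 1/(-18) = -1/18)
(I(Z) + f) + K = (-1/18 + 246) + 15508 = 4427/18 + 15508 = 283571/18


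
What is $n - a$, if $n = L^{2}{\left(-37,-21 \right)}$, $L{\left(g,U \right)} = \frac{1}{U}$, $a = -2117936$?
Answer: $\frac{934009777}{441} \approx 2.1179 \cdot 10^{6}$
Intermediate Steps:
$n = \frac{1}{441}$ ($n = \left(\frac{1}{-21}\right)^{2} = \left(- \frac{1}{21}\right)^{2} = \frac{1}{441} \approx 0.0022676$)
$n - a = \frac{1}{441} - -2117936 = \frac{1}{441} + 2117936 = \frac{934009777}{441}$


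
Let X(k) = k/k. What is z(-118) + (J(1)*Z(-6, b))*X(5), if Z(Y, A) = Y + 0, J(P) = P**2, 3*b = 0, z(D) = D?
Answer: -124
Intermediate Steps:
b = 0 (b = (1/3)*0 = 0)
Z(Y, A) = Y
X(k) = 1
z(-118) + (J(1)*Z(-6, b))*X(5) = -118 + (1**2*(-6))*1 = -118 + (1*(-6))*1 = -118 - 6*1 = -118 - 6 = -124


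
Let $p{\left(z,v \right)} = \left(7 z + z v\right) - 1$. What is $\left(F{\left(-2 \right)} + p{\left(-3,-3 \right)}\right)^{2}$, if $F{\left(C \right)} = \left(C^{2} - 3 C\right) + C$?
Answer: $25$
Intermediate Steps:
$F{\left(C \right)} = C^{2} - 2 C$
$p{\left(z,v \right)} = -1 + 7 z + v z$ ($p{\left(z,v \right)} = \left(7 z + v z\right) - 1 = -1 + 7 z + v z$)
$\left(F{\left(-2 \right)} + p{\left(-3,-3 \right)}\right)^{2} = \left(- 2 \left(-2 - 2\right) - 13\right)^{2} = \left(\left(-2\right) \left(-4\right) - 13\right)^{2} = \left(8 - 13\right)^{2} = \left(-5\right)^{2} = 25$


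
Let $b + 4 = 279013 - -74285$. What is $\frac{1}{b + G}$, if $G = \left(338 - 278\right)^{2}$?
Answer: $\frac{1}{356894} \approx 2.802 \cdot 10^{-6}$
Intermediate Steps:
$b = 353294$ ($b = -4 + \left(279013 - -74285\right) = -4 + \left(279013 + 74285\right) = -4 + 353298 = 353294$)
$G = 3600$ ($G = \left(338 - 278\right)^{2} = 60^{2} = 3600$)
$\frac{1}{b + G} = \frac{1}{353294 + 3600} = \frac{1}{356894}$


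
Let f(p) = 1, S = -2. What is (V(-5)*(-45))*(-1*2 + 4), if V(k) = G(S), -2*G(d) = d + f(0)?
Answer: -45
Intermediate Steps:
G(d) = -½ - d/2 (G(d) = -(d + 1)/2 = -(1 + d)/2 = -½ - d/2)
V(k) = ½ (V(k) = -½ - ½*(-2) = -½ + 1 = ½)
(V(-5)*(-45))*(-1*2 + 4) = ((½)*(-45))*(-1*2 + 4) = -45*(-2 + 4)/2 = -45/2*2 = -45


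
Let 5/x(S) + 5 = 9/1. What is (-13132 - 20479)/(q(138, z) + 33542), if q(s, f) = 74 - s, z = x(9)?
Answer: -1769/1762 ≈ -1.0040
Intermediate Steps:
x(S) = 5/4 (x(S) = 5/(-5 + 9/1) = 5/(-5 + 9*1) = 5/(-5 + 9) = 5/4)
z = 5/4 ≈ 1.2500
(-13132 - 20479)/(q(138, z) + 33542) = (-13132 - 20479)/((74 - 1*138) + 33542) = -33611/((74 - 138) + 33542) = -33611/(-64 + 33542) = -33611/33478 = -33611*1/33478 = -1769/1762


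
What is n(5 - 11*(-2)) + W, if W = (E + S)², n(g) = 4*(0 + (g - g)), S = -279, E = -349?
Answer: 394384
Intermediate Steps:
n(g) = 0 (n(g) = 4*(0 + 0) = 4*0 = 0)
W = 394384 (W = (-349 - 279)² = (-628)² = 394384)
n(5 - 11*(-2)) + W = 0 + 394384 = 394384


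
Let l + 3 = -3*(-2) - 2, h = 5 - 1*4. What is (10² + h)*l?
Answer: 101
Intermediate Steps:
h = 1 (h = 5 - 4 = 1)
l = 1 (l = -3 + (-3*(-2) - 2) = -3 + (6 - 2) = -3 + 4 = 1)
(10² + h)*l = (10² + 1)*1 = (100 + 1)*1 = 101*1 = 101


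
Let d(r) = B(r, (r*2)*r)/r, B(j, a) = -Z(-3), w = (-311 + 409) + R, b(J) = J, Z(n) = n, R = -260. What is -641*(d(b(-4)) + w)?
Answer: 417291/4 ≈ 1.0432e+5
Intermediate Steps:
w = -162 (w = (-311 + 409) - 260 = 98 - 260 = -162)
B(j, a) = 3 (B(j, a) = -1*(-3) = 3)
d(r) = 3/r
-641*(d(b(-4)) + w) = -641*(3/(-4) - 162) = -641*(3*(-¼) - 162) = -641*(-¾ - 162) = -641*(-651/4) = 417291/4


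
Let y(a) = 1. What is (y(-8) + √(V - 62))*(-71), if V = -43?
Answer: -71 - 71*I*√105 ≈ -71.0 - 727.53*I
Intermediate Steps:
(y(-8) + √(V - 62))*(-71) = (1 + √(-43 - 62))*(-71) = (1 + √(-105))*(-71) = (1 + I*√105)*(-71) = -71 - 71*I*√105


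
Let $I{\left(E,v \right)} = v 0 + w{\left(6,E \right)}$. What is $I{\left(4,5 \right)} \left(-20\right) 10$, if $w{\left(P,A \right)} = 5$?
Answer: $-1000$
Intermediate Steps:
$I{\left(E,v \right)} = 5$ ($I{\left(E,v \right)} = v 0 + 5 = 0 + 5 = 5$)
$I{\left(4,5 \right)} \left(-20\right) 10 = 5 \left(-20\right) 10 = \left(-100\right) 10 = -1000$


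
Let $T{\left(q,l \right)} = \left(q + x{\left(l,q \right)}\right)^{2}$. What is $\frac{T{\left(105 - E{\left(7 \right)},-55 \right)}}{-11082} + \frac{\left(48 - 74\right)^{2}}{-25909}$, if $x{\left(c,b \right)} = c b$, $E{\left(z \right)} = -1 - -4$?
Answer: $- \frac{10077389636}{3681071} \approx -2737.6$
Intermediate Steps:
$E{\left(z \right)} = 3$ ($E{\left(z \right)} = -1 + 4 = 3$)
$x{\left(c,b \right)} = b c$
$T{\left(q,l \right)} = \left(q + l q\right)^{2}$ ($T{\left(q,l \right)} = \left(q + q l\right)^{2} = \left(q + l q\right)^{2}$)
$\frac{T{\left(105 - E{\left(7 \right)},-55 \right)}}{-11082} + \frac{\left(48 - 74\right)^{2}}{-25909} = \frac{\left(105 - 3\right)^{2} \left(1 - 55\right)^{2}}{-11082} + \frac{\left(48 - 74\right)^{2}}{-25909} = \left(105 - 3\right)^{2} \left(-54\right)^{2} \left(- \frac{1}{11082}\right) + \left(-26\right)^{2} \left(- \frac{1}{25909}\right) = 102^{2} \cdot 2916 \left(- \frac{1}{11082}\right) + 676 \left(- \frac{1}{25909}\right) = 10404 \cdot 2916 \left(- \frac{1}{11082}\right) - \frac{52}{1993} = 30338064 \left(- \frac{1}{11082}\right) - \frac{52}{1993} = - \frac{5056344}{1847} - \frac{52}{1993} = - \frac{10077389636}{3681071}$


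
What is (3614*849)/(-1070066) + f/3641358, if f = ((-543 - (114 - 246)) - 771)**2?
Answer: -806476073517/324707782469 ≈ -2.4837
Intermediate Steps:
f = 1397124 (f = ((-543 - 1*(-132)) - 771)**2 = ((-543 + 132) - 771)**2 = (-411 - 771)**2 = (-1182)**2 = 1397124)
(3614*849)/(-1070066) + f/3641358 = (3614*849)/(-1070066) + 1397124/3641358 = 3068286*(-1/1070066) + 1397124*(1/3641358) = -1534143/535033 + 232854/606893 = -806476073517/324707782469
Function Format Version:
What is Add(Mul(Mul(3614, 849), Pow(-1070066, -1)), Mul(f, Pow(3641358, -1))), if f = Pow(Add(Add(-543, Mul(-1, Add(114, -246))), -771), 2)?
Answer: Rational(-806476073517, 324707782469) ≈ -2.4837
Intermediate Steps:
f = 1397124 (f = Pow(Add(Add(-543, Mul(-1, -132)), -771), 2) = Pow(Add(Add(-543, 132), -771), 2) = Pow(Add(-411, -771), 2) = Pow(-1182, 2) = 1397124)
Add(Mul(Mul(3614, 849), Pow(-1070066, -1)), Mul(f, Pow(3641358, -1))) = Add(Mul(Mul(3614, 849), Pow(-1070066, -1)), Mul(1397124, Pow(3641358, -1))) = Add(Mul(3068286, Rational(-1, 1070066)), Mul(1397124, Rational(1, 3641358))) = Add(Rational(-1534143, 535033), Rational(232854, 606893)) = Rational(-806476073517, 324707782469)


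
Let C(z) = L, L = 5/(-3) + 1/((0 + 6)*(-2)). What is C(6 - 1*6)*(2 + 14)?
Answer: -28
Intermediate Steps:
L = -7/4 (L = 5*(-⅓) - ½/6 = -5/3 + (⅙)*(-½) = -5/3 - 1/12 = -7/4 ≈ -1.7500)
C(z) = -7/4
C(6 - 1*6)*(2 + 14) = -7*(2 + 14)/4 = -7/4*16 = -28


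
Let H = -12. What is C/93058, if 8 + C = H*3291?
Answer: -19750/46529 ≈ -0.42447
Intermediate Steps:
C = -39500 (C = -8 - 12*3291 = -8 - 39492 = -39500)
C/93058 = -39500/93058 = -39500*1/93058 = -19750/46529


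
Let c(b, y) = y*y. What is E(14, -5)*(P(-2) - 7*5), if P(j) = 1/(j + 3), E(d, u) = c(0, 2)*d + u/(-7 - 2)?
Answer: -17306/9 ≈ -1922.9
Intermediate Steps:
c(b, y) = y**2
E(d, u) = 4*d - u/9 (E(d, u) = 2**2*d + u/(-7 - 2) = 4*d + u/(-9) = 4*d - u/9)
P(j) = 1/(3 + j)
E(14, -5)*(P(-2) - 7*5) = (4*14 - 1/9*(-5))*(1/(3 - 2) - 7*5) = (56 + 5/9)*(1/1 - 35) = 509*(1 - 35)/9 = (509/9)*(-34) = -17306/9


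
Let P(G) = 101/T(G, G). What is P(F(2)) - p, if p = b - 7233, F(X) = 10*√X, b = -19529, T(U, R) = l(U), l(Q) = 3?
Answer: 80387/3 ≈ 26796.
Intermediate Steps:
T(U, R) = 3
P(G) = 101/3
p = -26762 (p = -19529 - 7233 = -26762)
P(F(2)) - p = 101/3 - 1*(-26762) = 101/3 + 26762 = 80387/3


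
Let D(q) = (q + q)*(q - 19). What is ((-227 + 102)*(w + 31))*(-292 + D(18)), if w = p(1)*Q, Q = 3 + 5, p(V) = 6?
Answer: 3239000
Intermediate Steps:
Q = 8
w = 48 (w = 6*8 = 48)
D(q) = 2*q*(-19 + q) (D(q) = (2*q)*(-19 + q) = 2*q*(-19 + q))
((-227 + 102)*(w + 31))*(-292 + D(18)) = ((-227 + 102)*(48 + 31))*(-292 + 2*18*(-19 + 18)) = (-125*79)*(-292 + 2*18*(-1)) = -9875*(-292 - 36) = -9875*(-328) = 3239000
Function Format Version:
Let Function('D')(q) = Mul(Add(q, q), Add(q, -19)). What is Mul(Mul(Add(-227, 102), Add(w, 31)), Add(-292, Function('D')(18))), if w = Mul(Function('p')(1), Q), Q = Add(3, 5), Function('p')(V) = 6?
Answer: 3239000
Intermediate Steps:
Q = 8
w = 48 (w = Mul(6, 8) = 48)
Function('D')(q) = Mul(2, q, Add(-19, q)) (Function('D')(q) = Mul(Mul(2, q), Add(-19, q)) = Mul(2, q, Add(-19, q)))
Mul(Mul(Add(-227, 102), Add(w, 31)), Add(-292, Function('D')(18))) = Mul(Mul(Add(-227, 102), Add(48, 31)), Add(-292, Mul(2, 18, Add(-19, 18)))) = Mul(Mul(-125, 79), Add(-292, Mul(2, 18, -1))) = Mul(-9875, Add(-292, -36)) = Mul(-9875, -328) = 3239000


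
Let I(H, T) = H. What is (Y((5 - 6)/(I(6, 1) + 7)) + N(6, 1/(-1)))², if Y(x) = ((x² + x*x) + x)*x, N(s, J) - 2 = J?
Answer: 4875264/4826809 ≈ 1.0100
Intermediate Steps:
N(s, J) = 2 + J
Y(x) = x*(x + 2*x²) (Y(x) = ((x² + x²) + x)*x = (2*x² + x)*x = (x + 2*x²)*x = x*(x + 2*x²))
(Y((5 - 6)/(I(6, 1) + 7)) + N(6, 1/(-1)))² = (((5 - 6)/(6 + 7))²*(1 + 2*((5 - 6)/(6 + 7))) + (2 + 1/(-1)))² = ((-1/13)²*(1 + 2*(-1/13)) + (2 - 1))² = ((-1*1/13)²*(1 + 2*(-1*1/13)) + 1)² = ((-1/13)²*(1 + 2*(-1/13)) + 1)² = ((1 - 2/13)/169 + 1)² = ((1/169)*(11/13) + 1)² = (11/2197 + 1)² = (2208/2197)² = 4875264/4826809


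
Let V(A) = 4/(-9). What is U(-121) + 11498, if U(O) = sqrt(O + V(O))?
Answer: 11498 + I*sqrt(1093)/3 ≈ 11498.0 + 11.02*I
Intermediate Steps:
V(A) = -4/9 (V(A) = 4*(-1/9) = -4/9)
U(O) = sqrt(-4/9 + O) (U(O) = sqrt(O - 4/9) = sqrt(-4/9 + O))
U(-121) + 11498 = sqrt(-4 + 9*(-121))/3 + 11498 = sqrt(-4 - 1089)/3 + 11498 = sqrt(-1093)/3 + 11498 = (I*sqrt(1093))/3 + 11498 = I*sqrt(1093)/3 + 11498 = 11498 + I*sqrt(1093)/3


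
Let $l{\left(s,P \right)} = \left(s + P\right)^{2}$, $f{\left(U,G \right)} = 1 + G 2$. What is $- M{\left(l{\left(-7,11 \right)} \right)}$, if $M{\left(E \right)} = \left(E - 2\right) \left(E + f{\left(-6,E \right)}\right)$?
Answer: $-686$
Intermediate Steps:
$f{\left(U,G \right)} = 1 + 2 G$
$l{\left(s,P \right)} = \left(P + s\right)^{2}$
$M{\left(E \right)} = \left(1 + 3 E\right) \left(-2 + E\right)$ ($M{\left(E \right)} = \left(E - 2\right) \left(E + \left(1 + 2 E\right)\right) = \left(-2 + E\right) \left(1 + 3 E\right) = \left(1 + 3 E\right) \left(-2 + E\right)$)
$- M{\left(l{\left(-7,11 \right)} \right)} = - (-2 - 5 \left(11 - 7\right)^{2} + 3 \left(\left(11 - 7\right)^{2}\right)^{2}) = - (-2 - 5 \cdot 4^{2} + 3 \left(4^{2}\right)^{2}) = - (-2 - 80 + 3 \cdot 16^{2}) = - (-2 - 80 + 3 \cdot 256) = - (-2 - 80 + 768) = \left(-1\right) 686 = -686$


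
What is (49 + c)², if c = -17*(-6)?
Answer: 22801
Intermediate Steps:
c = 102
(49 + c)² = (49 + 102)² = 151² = 22801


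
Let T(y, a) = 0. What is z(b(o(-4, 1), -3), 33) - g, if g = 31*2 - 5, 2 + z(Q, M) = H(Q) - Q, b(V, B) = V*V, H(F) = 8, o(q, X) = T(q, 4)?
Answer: -51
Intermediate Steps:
o(q, X) = 0
b(V, B) = V²
z(Q, M) = 6 - Q (z(Q, M) = -2 + (8 - Q) = 6 - Q)
g = 57 (g = 62 - 5 = 57)
z(b(o(-4, 1), -3), 33) - g = (6 - 1*0²) - 1*57 = (6 - 1*0) - 57 = (6 + 0) - 57 = 6 - 57 = -51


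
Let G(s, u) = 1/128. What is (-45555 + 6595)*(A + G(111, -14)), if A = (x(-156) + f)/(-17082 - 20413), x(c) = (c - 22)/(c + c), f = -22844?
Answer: -56246895335/2339688 ≈ -24040.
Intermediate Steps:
x(c) = (-22 + c)/(2*c) (x(c) = (-22 + c)/((2*c)) = (-22 + c)*(1/(2*c)) = (-22 + c)/(2*c))
G(s, u) = 1/128
A = 712715/1169844 (A = ((½)*(-22 - 156)/(-156) - 22844)/(-17082 - 20413) = ((½)*(-1/156)*(-178) - 22844)/(-37495) = (89/156 - 22844)*(-1/37495) = -3563575/156*(-1/37495) = 712715/1169844 ≈ 0.60924)
(-45555 + 6595)*(A + G(111, -14)) = (-45555 + 6595)*(712715/1169844 + 1/128) = -38960*23099341/37435008 = -56246895335/2339688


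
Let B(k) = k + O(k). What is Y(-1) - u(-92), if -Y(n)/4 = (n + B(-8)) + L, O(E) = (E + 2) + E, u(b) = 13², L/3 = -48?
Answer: 499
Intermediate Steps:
L = -144 (L = 3*(-48) = -144)
u(b) = 169
O(E) = 2 + 2*E (O(E) = (2 + E) + E = 2 + 2*E)
B(k) = 2 + 3*k (B(k) = k + (2 + 2*k) = 2 + 3*k)
Y(n) = 664 - 4*n (Y(n) = -4*((n + (2 + 3*(-8))) - 144) = -4*((n + (2 - 24)) - 144) = -4*((n - 22) - 144) = -4*((-22 + n) - 144) = -4*(-166 + n) = 664 - 4*n)
Y(-1) - u(-92) = (664 - 4*(-1)) - 1*169 = (664 + 4) - 169 = 668 - 169 = 499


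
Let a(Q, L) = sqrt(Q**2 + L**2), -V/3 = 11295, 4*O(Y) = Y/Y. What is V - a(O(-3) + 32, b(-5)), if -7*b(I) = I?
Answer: -33885 - sqrt(815809)/28 ≈ -33917.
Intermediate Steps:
b(I) = -I/7
O(Y) = 1/4 (O(Y) = (Y/Y)/4 = (1/4)*1 = 1/4)
V = -33885 (V = -3*11295 = -33885)
a(Q, L) = sqrt(L**2 + Q**2)
V - a(O(-3) + 32, b(-5)) = -33885 - sqrt((-1/7*(-5))**2 + (1/4 + 32)**2) = -33885 - sqrt((5/7)**2 + (129/4)**2) = -33885 - sqrt(25/49 + 16641/16) = -33885 - sqrt(815809/784) = -33885 - sqrt(815809)/28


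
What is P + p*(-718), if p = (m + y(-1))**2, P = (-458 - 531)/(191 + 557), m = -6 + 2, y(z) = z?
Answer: -13427589/748 ≈ -17951.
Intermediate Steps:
m = -4
P = -989/748 ≈ -1.3222
p = 25 (p = (-4 - 1)**2 = (-5)**2 = 25)
P + p*(-718) = -989/748 + 25*(-718) = -989/748 - 17950 = -13427589/748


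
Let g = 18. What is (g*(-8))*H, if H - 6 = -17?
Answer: 1584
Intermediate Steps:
H = -11 (H = 6 - 17 = -11)
(g*(-8))*H = (18*(-8))*(-11) = -144*(-11) = 1584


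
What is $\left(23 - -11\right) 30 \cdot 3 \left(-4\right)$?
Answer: $-12240$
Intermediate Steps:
$\left(23 - -11\right) 30 \cdot 3 \left(-4\right) = \left(23 + 11\right) 30 \left(-12\right) = 34 \cdot 30 \left(-12\right) = 1020 \left(-12\right) = -12240$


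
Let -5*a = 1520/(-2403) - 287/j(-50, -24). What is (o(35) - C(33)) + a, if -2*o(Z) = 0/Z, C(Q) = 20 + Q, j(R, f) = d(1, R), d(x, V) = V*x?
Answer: -32453411/600750 ≈ -54.021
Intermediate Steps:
j(R, f) = R (j(R, f) = R*1 = R)
o(Z) = 0 (o(Z) = -0/Z = -½*0 = 0)
a = -613661/600750 (a = -(1520/(-2403) - 287/(-50))/5 = -(1520*(-1/2403) - 287*(-1/50))/5 = -(-1520/2403 + 287/50)/5 = -⅕*613661/120150 = -613661/600750 ≈ -1.0215)
(o(35) - C(33)) + a = (0 - (20 + 33)) - 613661/600750 = (0 - 1*53) - 613661/600750 = (0 - 53) - 613661/600750 = -53 - 613661/600750 = -32453411/600750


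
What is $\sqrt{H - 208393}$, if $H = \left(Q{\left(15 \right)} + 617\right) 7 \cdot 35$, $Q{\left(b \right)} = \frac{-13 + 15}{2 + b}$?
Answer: $\frac{i \sqrt{16530562}}{17} \approx 239.16 i$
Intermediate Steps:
$Q{\left(b \right)} = \frac{2}{2 + b}$
$H = \frac{2570295}{17}$ ($H = \left(\frac{2}{2 + 15} + 617\right) 7 \cdot 35 = \left(\frac{2}{17} + 617\right) 245 = \frac{10491}{17} \cdot 245 = \frac{2570295}{17} \approx 1.5119 \cdot 10^{5}$)
$\sqrt{H - 208393} = \sqrt{\frac{2570295}{17} - 208393} = \sqrt{- \frac{972386}{17}} = \frac{i \sqrt{16530562}}{17}$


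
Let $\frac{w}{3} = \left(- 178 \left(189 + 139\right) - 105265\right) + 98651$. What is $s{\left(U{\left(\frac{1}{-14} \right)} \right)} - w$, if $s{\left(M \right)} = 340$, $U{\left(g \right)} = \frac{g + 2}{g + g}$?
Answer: $195334$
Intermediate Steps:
$U{\left(g \right)} = \frac{2 + g}{2 g}$
$w = -194994$ ($w = 3 \left(\left(- 178 \left(189 + 139\right) - 105265\right) + 98651\right) = 3 \left(\left(\left(-178\right) 328 - 105265\right) + 98651\right) = 3 \left(\left(-58384 - 105265\right) + 98651\right) = 3 \left(-163649 + 98651\right) = 3 \left(-64998\right) = -194994$)
$s{\left(U{\left(\frac{1}{-14} \right)} \right)} - w = 340 - -194994 = 340 + 194994 = 195334$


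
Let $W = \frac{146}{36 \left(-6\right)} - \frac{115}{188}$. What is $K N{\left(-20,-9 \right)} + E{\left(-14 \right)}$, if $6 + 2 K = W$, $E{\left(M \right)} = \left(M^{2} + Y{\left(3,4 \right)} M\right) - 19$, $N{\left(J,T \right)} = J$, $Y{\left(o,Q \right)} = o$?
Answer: $\frac{263795}{1269} \approx 207.88$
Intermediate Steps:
$W = - \frac{1634}{1269}$ ($W = \frac{146}{-216} - \frac{115}{188} = 146 \left(- \frac{1}{216}\right) - \frac{115}{188} = - \frac{73}{108} - \frac{115}{188} = - \frac{1634}{1269} \approx -1.2876$)
$E{\left(M \right)} = -19 + M^{2} + 3 M$ ($E{\left(M \right)} = \left(M^{2} + 3 M\right) - 19 = -19 + M^{2} + 3 M$)
$K = - \frac{4624}{1269}$ ($K = -3 + \frac{1}{2} \left(- \frac{1634}{1269}\right) = -3 - \frac{817}{1269} = - \frac{4624}{1269} \approx -3.6438$)
$K N{\left(-20,-9 \right)} + E{\left(-14 \right)} = \left(- \frac{4624}{1269}\right) \left(-20\right) + \left(-19 + \left(-14\right)^{2} + 3 \left(-14\right)\right) = \frac{92480}{1269} - -135 = \frac{92480}{1269} + 135 = \frac{263795}{1269}$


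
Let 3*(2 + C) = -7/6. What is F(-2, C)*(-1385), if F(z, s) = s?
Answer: 59555/18 ≈ 3308.6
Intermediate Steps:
C = -43/18 (C = -2 + (-7/6)/3 = -2 + (-7*⅙)/3 = -2 + (⅓)*(-7/6) = -2 - 7/18 = -43/18 ≈ -2.3889)
F(-2, C)*(-1385) = -43/18*(-1385) = 59555/18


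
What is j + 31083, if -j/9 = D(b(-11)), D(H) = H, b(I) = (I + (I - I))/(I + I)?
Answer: 62157/2 ≈ 31079.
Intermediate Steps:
b(I) = ½ (b(I) = (I + 0)/((2*I)) = I*(1/(2*I)) = ½)
j = -9/2 (j = -9*½ = -9/2 ≈ -4.5000)
j + 31083 = -9/2 + 31083 = 62157/2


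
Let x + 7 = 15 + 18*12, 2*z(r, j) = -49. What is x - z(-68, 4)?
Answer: 497/2 ≈ 248.50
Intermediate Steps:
z(r, j) = -49/2 (z(r, j) = (½)*(-49) = -49/2)
x = 224 (x = -7 + (15 + 18*12) = -7 + (15 + 216) = -7 + 231 = 224)
x - z(-68, 4) = 224 - 1*(-49/2) = 224 + 49/2 = 497/2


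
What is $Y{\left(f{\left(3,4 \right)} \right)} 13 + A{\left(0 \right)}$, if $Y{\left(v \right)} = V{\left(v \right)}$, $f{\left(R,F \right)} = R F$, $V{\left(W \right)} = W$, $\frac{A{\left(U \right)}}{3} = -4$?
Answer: $144$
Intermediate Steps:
$A{\left(U \right)} = -12$ ($A{\left(U \right)} = 3 \left(-4\right) = -12$)
$f{\left(R,F \right)} = F R$
$Y{\left(v \right)} = v$
$Y{\left(f{\left(3,4 \right)} \right)} 13 + A{\left(0 \right)} = 4 \cdot 3 \cdot 13 - 12 = 12 \cdot 13 - 12 = 156 - 12 = 144$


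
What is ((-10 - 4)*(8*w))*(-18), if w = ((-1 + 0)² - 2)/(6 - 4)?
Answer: -1008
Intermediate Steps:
w = -½ (w = ((-1)² - 2)/2 = (1 - 2)*(½) = -1*½ = -½ ≈ -0.50000)
((-10 - 4)*(8*w))*(-18) = ((-10 - 4)*(8*(-½)))*(-18) = -14*(-4)*(-18) = 56*(-18) = -1008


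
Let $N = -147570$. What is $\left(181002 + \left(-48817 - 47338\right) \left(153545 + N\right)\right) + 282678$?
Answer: $-574062445$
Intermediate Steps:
$\left(181002 + \left(-48817 - 47338\right) \left(153545 + N\right)\right) + 282678 = \left(181002 + \left(-48817 - 47338\right) \left(153545 - 147570\right)\right) + 282678 = \left(181002 - 574526125\right) + 282678 = -574345123 + 282678 = -574062445$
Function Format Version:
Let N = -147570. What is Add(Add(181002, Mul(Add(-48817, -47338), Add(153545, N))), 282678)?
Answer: -574062445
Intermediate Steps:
Add(Add(181002, Mul(Add(-48817, -47338), Add(153545, N))), 282678) = Add(Add(181002, Mul(Add(-48817, -47338), Add(153545, -147570))), 282678) = Add(Add(181002, Mul(-96155, 5975)), 282678) = Add(Add(181002, -574526125), 282678) = Add(-574345123, 282678) = -574062445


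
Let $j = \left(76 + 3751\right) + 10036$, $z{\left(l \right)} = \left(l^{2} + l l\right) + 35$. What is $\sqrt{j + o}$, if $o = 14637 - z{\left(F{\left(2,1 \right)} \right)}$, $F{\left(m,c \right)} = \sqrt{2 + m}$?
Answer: $\sqrt{28457} \approx 168.69$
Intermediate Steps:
$z{\left(l \right)} = 35 + 2 l^{2}$ ($z{\left(l \right)} = \left(l^{2} + l^{2}\right) + 35 = 2 l^{2} + 35 = 35 + 2 l^{2}$)
$o = 14594$ ($o = 14637 - \left(35 + 2 \left(\sqrt{2 + 2}\right)^{2}\right) = 14637 - \left(35 + 2 \left(\sqrt{4}\right)^{2}\right) = 14637 - \left(35 + 2 \cdot 2^{2}\right) = 14637 - \left(35 + 2 \cdot 4\right) = 14637 - \left(35 + 8\right) = 14637 - 43 = 14594$)
$j = 13863$ ($j = 3827 + 10036 = 13863$)
$\sqrt{j + o} = \sqrt{13863 + 14594} = \sqrt{28457}$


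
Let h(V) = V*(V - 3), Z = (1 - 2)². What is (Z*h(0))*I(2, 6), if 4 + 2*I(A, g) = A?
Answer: 0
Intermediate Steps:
Z = 1 (Z = (-1)² = 1)
I(A, g) = -2 + A/2
h(V) = V*(-3 + V)
(Z*h(0))*I(2, 6) = (1*(0*(-3 + 0)))*(-2 + (½)*2) = (1*(0*(-3)))*(-2 + 1) = (1*0)*(-1) = 0*(-1) = 0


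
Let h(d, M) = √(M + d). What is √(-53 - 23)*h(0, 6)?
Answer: 2*I*√114 ≈ 21.354*I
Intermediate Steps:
√(-53 - 23)*h(0, 6) = √(-53 - 23)*√(6 + 0) = √(-76)*√6 = (2*I*√19)*√6 = 2*I*√114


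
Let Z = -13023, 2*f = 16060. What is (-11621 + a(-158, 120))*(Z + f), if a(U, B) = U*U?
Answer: -66621599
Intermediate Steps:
f = 8030 (f = (½)*16060 = 8030)
a(U, B) = U²
(-11621 + a(-158, 120))*(Z + f) = (-11621 + (-158)²)*(-13023 + 8030) = (-11621 + 24964)*(-4993) = 13343*(-4993) = -66621599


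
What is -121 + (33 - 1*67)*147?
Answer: -5119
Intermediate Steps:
-121 + (33 - 1*67)*147 = -121 + (33 - 67)*147 = -121 - 34*147 = -121 - 4998 = -5119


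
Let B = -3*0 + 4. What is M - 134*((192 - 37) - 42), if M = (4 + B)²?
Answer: -15078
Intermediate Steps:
B = 4 (B = 0 + 4 = 4)
M = 64 (M = (4 + 4)² = 8² = 64)
M - 134*((192 - 37) - 42) = 64 - 134*((192 - 37) - 42) = 64 - 134*(155 - 42) = 64 - 134*113 = 64 - 15142 = -15078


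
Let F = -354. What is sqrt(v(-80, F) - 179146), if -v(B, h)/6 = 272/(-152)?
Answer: I*sqrt(64667830)/19 ≈ 423.24*I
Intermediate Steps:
v(B, h) = 204/19 (v(B, h) = -1632/(-152) = -1632*(-1)/152 = -6*(-34/19) = 204/19)
sqrt(v(-80, F) - 179146) = sqrt(204/19 - 179146) = sqrt(-3403570/19) = I*sqrt(64667830)/19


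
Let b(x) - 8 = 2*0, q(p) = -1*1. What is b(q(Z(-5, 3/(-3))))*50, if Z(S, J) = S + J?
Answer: 400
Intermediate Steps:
Z(S, J) = J + S
q(p) = -1
b(x) = 8 (b(x) = 8 + 2*0 = 8 + 0 = 8)
b(q(Z(-5, 3/(-3))))*50 = 8*50 = 400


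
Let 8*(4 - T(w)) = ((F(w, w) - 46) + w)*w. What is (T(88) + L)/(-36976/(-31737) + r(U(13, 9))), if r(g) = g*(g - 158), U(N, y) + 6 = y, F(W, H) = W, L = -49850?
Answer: 1627346412/14720729 ≈ 110.55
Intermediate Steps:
U(N, y) = -6 + y
T(w) = 4 - w*(-46 + 2*w)/8 (T(w) = 4 - ((w - 46) + w)*w/8 = 4 - ((-46 + w) + w)*w/8 = 4 - (-46 + 2*w)*w/8 = 4 - w*(-46 + 2*w)/8)
r(g) = g*(-158 + g)
(T(88) + L)/(-36976/(-31737) + r(U(13, 9))) = ((4 - ¼*88² + (23/4)*88) - 49850)/(-36976/(-31737) + (-6 + 9)*(-158 + (-6 + 9))) = ((4 - ¼*7744 + 506) - 49850)/(-36976*(-1/31737) + 3*(-158 + 3)) = ((4 - 1936 + 506) - 49850)/(36976/31737 + 3*(-155)) = (-1426 - 49850)/(36976/31737 - 465) = -51276/(-14720729/31737) = -51276*(-31737/14720729) = 1627346412/14720729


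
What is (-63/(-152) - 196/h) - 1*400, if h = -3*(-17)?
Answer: -3127379/7752 ≈ -403.43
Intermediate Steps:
h = 51
(-63/(-152) - 196/h) - 1*400 = (-63/(-152) - 196/51) - 1*400 = (-63*(-1/152) - 196*1/51) - 400 = (63/152 - 196/51) - 400 = -26579/7752 - 400 = -3127379/7752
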